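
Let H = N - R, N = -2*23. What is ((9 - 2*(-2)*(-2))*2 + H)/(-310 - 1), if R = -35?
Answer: 9/311 ≈ 0.028939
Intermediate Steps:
N = -46
H = -11 (H = -46 - 1*(-35) = -46 + 35 = -11)
((9 - 2*(-2)*(-2))*2 + H)/(-310 - 1) = ((9 - 2*(-2)*(-2))*2 - 11)/(-310 - 1) = ((9 + 4*(-2))*2 - 11)/(-311) = ((9 - 8)*2 - 11)*(-1/311) = (1*2 - 11)*(-1/311) = (2 - 11)*(-1/311) = -9*(-1/311) = 9/311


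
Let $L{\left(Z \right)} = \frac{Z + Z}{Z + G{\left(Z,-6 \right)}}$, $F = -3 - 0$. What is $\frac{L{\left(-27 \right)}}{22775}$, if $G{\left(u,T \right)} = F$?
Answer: $\frac{9}{113875} \approx 7.9034 \cdot 10^{-5}$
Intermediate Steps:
$F = -3$ ($F = -3 + 0 = -3$)
$G{\left(u,T \right)} = -3$
$L{\left(Z \right)} = \frac{2 Z}{-3 + Z}$ ($L{\left(Z \right)} = \frac{Z + Z}{Z - 3} = \frac{2 Z}{-3 + Z}$)
$\frac{L{\left(-27 \right)}}{22775} = \frac{2 \left(-27\right) \frac{1}{-3 - 27}}{22775} = 2 \left(-27\right) \frac{1}{-30} \cdot \frac{1}{22775} = 2 \left(-27\right) \left(- \frac{1}{30}\right) \frac{1}{22775} = \frac{9}{5} \cdot \frac{1}{22775} = \frac{9}{113875}$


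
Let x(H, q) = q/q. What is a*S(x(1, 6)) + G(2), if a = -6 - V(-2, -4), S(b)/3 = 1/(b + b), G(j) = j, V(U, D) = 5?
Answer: -29/2 ≈ -14.500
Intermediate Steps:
x(H, q) = 1
S(b) = 3/(2*b) (S(b) = 3/(b + b) = 3/((2*b)) = 3*(1/(2*b)) = 3/(2*b))
a = -11 (a = -6 - 1*5 = -6 - 5 = -11)
a*S(x(1, 6)) + G(2) = -33/(2*1) + 2 = -33/2 + 2 = -29/2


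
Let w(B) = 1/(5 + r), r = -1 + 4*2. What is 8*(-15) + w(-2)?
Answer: -1439/12 ≈ -119.92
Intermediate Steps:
r = 7 (r = -1 + 8 = 7)
w(B) = 1/12 (w(B) = 1/(5 + 7) = 1/12)
8*(-15) + w(-2) = 8*(-15) + 1/12 = -120 + 1/12 = -1439/12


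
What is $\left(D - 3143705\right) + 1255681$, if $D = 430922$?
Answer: $-1457102$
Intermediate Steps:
$\left(D - 3143705\right) + 1255681 = \left(430922 - 3143705\right) + 1255681 = -2712783 + 1255681 = -1457102$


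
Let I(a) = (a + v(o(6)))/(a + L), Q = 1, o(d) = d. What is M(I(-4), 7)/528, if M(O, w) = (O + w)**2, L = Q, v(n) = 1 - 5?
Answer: 841/4752 ≈ 0.17698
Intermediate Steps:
v(n) = -4
L = 1
I(a) = (-4 + a)/(1 + a) (I(a) = (a - 4)/(a + 1) = (-4 + a)/(1 + a))
M(I(-4), 7)/528 = ((-4 - 4)/(1 - 4) + 7)**2/528 = (-8/(-3) + 7)**2*(1/528) = (-1/3*(-8) + 7)**2*(1/528) = (8/3 + 7)**2*(1/528) = (29/3)**2*(1/528) = (841/9)*(1/528) = 841/4752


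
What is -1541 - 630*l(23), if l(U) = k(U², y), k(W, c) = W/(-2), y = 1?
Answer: 165094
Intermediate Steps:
k(W, c) = -W/2 (k(W, c) = W*(-½) = -W/2)
l(U) = -U²/2
-1541 - 630*l(23) = -1541 - (-315)*23² = -1541 - (-315)*529 = -1541 - 630*(-529/2) = -1541 + 166635 = 165094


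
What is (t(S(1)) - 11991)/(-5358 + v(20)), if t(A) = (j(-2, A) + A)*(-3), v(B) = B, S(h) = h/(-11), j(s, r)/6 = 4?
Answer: 66345/29359 ≈ 2.2598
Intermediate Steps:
j(s, r) = 24 (j(s, r) = 6*4 = 24)
S(h) = -h/11 (S(h) = h*(-1/11) = -h/11)
t(A) = -72 - 3*A (t(A) = (24 + A)*(-3) = -72 - 3*A)
(t(S(1)) - 11991)/(-5358 + v(20)) = ((-72 - (-3)/11) - 11991)/(-5358 + 20) = ((-72 - 3*(-1/11)) - 11991)/(-5338) = ((-72 + 3/11) - 11991)*(-1/5338) = (-789/11 - 11991)*(-1/5338) = -132690/11*(-1/5338) = 66345/29359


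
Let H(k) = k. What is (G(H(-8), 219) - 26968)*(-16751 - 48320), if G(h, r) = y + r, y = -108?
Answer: 1747611847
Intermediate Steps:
G(h, r) = -108 + r
(G(H(-8), 219) - 26968)*(-16751 - 48320) = ((-108 + 219) - 26968)*(-16751 - 48320) = (111 - 26968)*(-65071) = -26857*(-65071) = 1747611847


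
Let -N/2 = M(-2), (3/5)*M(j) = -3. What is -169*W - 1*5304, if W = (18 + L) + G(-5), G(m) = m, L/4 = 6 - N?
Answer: -4797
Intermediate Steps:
M(j) = -5 (M(j) = (5/3)*(-3) = -5)
N = 10 (N = -2*(-5) = 10)
L = -16 (L = 4*(6 - 1*10) = 4*(6 - 10) = 4*(-4) = -16)
W = -3 (W = (18 - 16) - 5 = 2 - 5 = -3)
-169*W - 1*5304 = -169*(-3) - 1*5304 = 507 - 5304 = -4797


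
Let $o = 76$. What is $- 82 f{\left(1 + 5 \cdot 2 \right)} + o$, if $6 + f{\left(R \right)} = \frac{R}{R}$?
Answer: $486$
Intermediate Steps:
$f{\left(R \right)} = -5$ ($f{\left(R \right)} = -6 + \frac{R}{R} = -6 + 1 = -5$)
$- 82 f{\left(1 + 5 \cdot 2 \right)} + o = \left(-82\right) \left(-5\right) + 76 = 410 + 76 = 486$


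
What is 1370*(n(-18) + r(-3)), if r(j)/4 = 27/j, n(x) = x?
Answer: -73980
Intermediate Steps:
r(j) = 108/j (r(j) = 4*(27/j) = 108/j)
1370*(n(-18) + r(-3)) = 1370*(-18 + 108/(-3)) = 1370*(-18 + 108*(-⅓)) = 1370*(-18 - 36) = 1370*(-54) = -73980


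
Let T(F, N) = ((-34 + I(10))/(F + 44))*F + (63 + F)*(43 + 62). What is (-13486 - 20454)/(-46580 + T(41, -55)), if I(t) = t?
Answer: 721225/758021 ≈ 0.95146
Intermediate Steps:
T(F, N) = 6615 + 105*F - 24*F/(44 + F) (T(F, N) = ((-34 + 10)/(F + 44))*F + (63 + F)*(43 + 62) = (-24/(44 + F))*F + (63 + F)*105 = -24*F/(44 + F) + (6615 + 105*F) = 6615 + 105*F - 24*F/(44 + F))
(-13486 - 20454)/(-46580 + T(41, -55)) = (-13486 - 20454)/(-46580 + 3*(97020 + 35*41² + 3737*41)/(44 + 41)) = -33940/(-46580 + 3*(97020 + 35*1681 + 153217)/85) = -33940/(-46580 + 3*(1/85)*(97020 + 58835 + 153217)) = -33940/(-46580 + 3*(1/85)*309072) = -33940/(-46580 + 927216/85) = -33940/(-3032084/85) = -33940*(-85/3032084) = 721225/758021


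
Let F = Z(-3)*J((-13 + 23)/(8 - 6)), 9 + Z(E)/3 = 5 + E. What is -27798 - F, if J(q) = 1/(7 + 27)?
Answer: -945111/34 ≈ -27797.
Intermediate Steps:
J(q) = 1/34
Z(E) = -12 + 3*E (Z(E) = -27 + 3*(5 + E) = -27 + (15 + 3*E) = -12 + 3*E)
F = -21/34 (F = (-12 + 3*(-3))*(1/34) = (-12 - 9)*(1/34) = -21*1/34 = -21/34 ≈ -0.61765)
-27798 - F = -27798 - 1*(-21/34) = -27798 + 21/34 = -945111/34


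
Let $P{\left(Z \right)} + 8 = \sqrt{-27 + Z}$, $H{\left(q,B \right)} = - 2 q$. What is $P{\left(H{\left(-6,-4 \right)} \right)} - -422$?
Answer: $414 + i \sqrt{15} \approx 414.0 + 3.873 i$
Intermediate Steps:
$P{\left(Z \right)} = -8 + \sqrt{-27 + Z}$
$P{\left(H{\left(-6,-4 \right)} \right)} - -422 = \left(-8 + \sqrt{-27 - -12}\right) - -422 = \left(-8 + \sqrt{-27 + 12}\right) + 422 = \left(-8 + \sqrt{-15}\right) + 422 = \left(-8 + i \sqrt{15}\right) + 422 = 414 + i \sqrt{15}$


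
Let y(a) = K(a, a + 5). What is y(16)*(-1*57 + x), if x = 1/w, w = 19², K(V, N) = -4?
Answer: 82304/361 ≈ 227.99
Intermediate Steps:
w = 361
y(a) = -4
x = 1/361 ≈ 0.0027701
y(16)*(-1*57 + x) = -4*(-1*57 + 1/361) = -4*(-57 + 1/361) = -4*(-20576/361) = 82304/361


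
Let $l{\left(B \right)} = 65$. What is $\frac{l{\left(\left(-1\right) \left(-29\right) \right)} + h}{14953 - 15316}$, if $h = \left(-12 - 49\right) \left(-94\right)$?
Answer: $- \frac{1933}{121} \approx -15.975$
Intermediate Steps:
$h = 5734$ ($h = \left(-61\right) \left(-94\right) = 5734$)
$\frac{l{\left(\left(-1\right) \left(-29\right) \right)} + h}{14953 - 15316} = \frac{65 + 5734}{14953 - 15316} = \frac{5799}{-363} = 5799 \left(- \frac{1}{363}\right) = - \frac{1933}{121}$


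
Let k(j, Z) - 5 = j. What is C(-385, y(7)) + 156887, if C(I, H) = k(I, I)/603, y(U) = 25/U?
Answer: 94602481/603 ≈ 1.5689e+5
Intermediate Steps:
k(j, Z) = 5 + j
C(I, H) = 5/603 + I/603 (C(I, H) = (5 + I)/603 = (5 + I)*(1/603) = 5/603 + I/603)
C(-385, y(7)) + 156887 = (5/603 + (1/603)*(-385)) + 156887 = (5/603 - 385/603) + 156887 = -380/603 + 156887 = 94602481/603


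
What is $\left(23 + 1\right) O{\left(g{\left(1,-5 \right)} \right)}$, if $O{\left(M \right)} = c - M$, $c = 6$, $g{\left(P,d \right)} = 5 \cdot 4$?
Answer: $-336$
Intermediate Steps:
$g{\left(P,d \right)} = 20$
$O{\left(M \right)} = 6 - M$
$\left(23 + 1\right) O{\left(g{\left(1,-5 \right)} \right)} = \left(23 + 1\right) \left(6 - 20\right) = 24 \left(6 - 20\right) = 24 \left(-14\right) = -336$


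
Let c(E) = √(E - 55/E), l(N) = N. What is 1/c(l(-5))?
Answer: √6/6 ≈ 0.40825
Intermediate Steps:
1/c(l(-5)) = 1/(√(-5 - 55/(-5))) = 1/(√(-5 - 55*(-⅕))) = 1/(√(-5 + 11)) = 1/(√6) = √6/6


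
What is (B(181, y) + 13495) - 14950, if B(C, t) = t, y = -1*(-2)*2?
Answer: -1451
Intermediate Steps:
y = 4 (y = 2*2 = 4)
(B(181, y) + 13495) - 14950 = (4 + 13495) - 14950 = 13499 - 14950 = -1451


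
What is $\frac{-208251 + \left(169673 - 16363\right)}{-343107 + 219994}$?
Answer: $\frac{54941}{123113} \approx 0.44626$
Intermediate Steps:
$\frac{-208251 + \left(169673 - 16363\right)}{-343107 + 219994} = \frac{-208251 + \left(169673 - 16363\right)}{-123113} = \left(-208251 + 153310\right) \left(- \frac{1}{123113}\right) = \left(-54941\right) \left(- \frac{1}{123113}\right) = \frac{54941}{123113}$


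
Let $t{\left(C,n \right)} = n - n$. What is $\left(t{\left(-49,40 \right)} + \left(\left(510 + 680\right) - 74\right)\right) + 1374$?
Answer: $2490$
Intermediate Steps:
$t{\left(C,n \right)} = 0$
$\left(t{\left(-49,40 \right)} + \left(\left(510 + 680\right) - 74\right)\right) + 1374 = \left(0 + \left(\left(510 + 680\right) - 74\right)\right) + 1374 = \left(0 + \left(1190 - 74\right)\right) + 1374 = \left(0 + 1116\right) + 1374 = 1116 + 1374 = 2490$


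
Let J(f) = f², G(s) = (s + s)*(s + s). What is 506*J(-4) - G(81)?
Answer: -18148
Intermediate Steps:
G(s) = 4*s² (G(s) = (2*s)*(2*s) = 4*s²)
506*J(-4) - G(81) = 506*(-4)² - 4*81² = 506*16 - 4*6561 = 8096 - 1*26244 = 8096 - 26244 = -18148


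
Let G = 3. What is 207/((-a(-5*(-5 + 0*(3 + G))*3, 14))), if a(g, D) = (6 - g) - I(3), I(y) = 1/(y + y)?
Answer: 1242/415 ≈ 2.9928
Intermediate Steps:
I(y) = 1/(2*y)
a(g, D) = 35/6 - g (a(g, D) = (6 - g) - 1/(2*3) = (6 - g) - 1*⅙ = (6 - g) - ⅙ = 35/6 - g)
207/((-a(-5*(-5 + 0*(3 + G))*3, 14))) = 207/((-(35/6 - (-5)*(-5 + 0*(3 + 3))*3))) = 207/((-(35/6 - (-5)*(-5 + 0*6)*3))) = 207/((-(35/6 - (-5)*(-5 + 0)*3))) = 207/((-(35/6 - (-5)*(-5*3)))) = 207/((-(35/6 - (-5)*(-15)))) = 207/((-(35/6 - 1*75))) = 207/((-(35/6 - 75))) = 207/((-1*(-415/6))) = 207/(415/6) = 207*(6/415) = 1242/415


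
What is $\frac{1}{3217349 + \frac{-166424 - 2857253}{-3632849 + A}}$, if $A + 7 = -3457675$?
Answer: $\frac{7090531}{22812715845996} \approx 3.1081 \cdot 10^{-7}$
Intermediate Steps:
$A = -3457682$ ($A = -7 - 3457675 = -3457682$)
$\frac{1}{3217349 + \frac{-166424 - 2857253}{-3632849 + A}} = \frac{1}{3217349 + \frac{-166424 - 2857253}{-3632849 - 3457682}} = \frac{1}{3217349 - \frac{3023677}{-7090531}} = \frac{1}{3217349 - - \frac{3023677}{7090531}} = \frac{1}{3217349 + \frac{3023677}{7090531}} = \frac{1}{\frac{22812715845996}{7090531}} = \frac{7090531}{22812715845996}$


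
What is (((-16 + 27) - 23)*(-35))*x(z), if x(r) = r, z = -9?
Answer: -3780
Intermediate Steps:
(((-16 + 27) - 23)*(-35))*x(z) = (((-16 + 27) - 23)*(-35))*(-9) = ((11 - 23)*(-35))*(-9) = -12*(-35)*(-9) = 420*(-9) = -3780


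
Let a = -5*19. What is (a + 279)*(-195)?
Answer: -35880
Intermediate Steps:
a = -95
(a + 279)*(-195) = (-95 + 279)*(-195) = 184*(-195) = -35880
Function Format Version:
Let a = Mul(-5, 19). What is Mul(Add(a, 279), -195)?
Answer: -35880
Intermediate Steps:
a = -95
Mul(Add(a, 279), -195) = Mul(Add(-95, 279), -195) = Mul(184, -195) = -35880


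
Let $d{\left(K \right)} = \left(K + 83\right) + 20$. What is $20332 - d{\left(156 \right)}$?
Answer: $20073$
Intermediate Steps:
$d{\left(K \right)} = 103 + K$ ($d{\left(K \right)} = \left(83 + K\right) + 20 = 103 + K$)
$20332 - d{\left(156 \right)} = 20332 - \left(103 + 156\right) = 20332 - 259 = 20073$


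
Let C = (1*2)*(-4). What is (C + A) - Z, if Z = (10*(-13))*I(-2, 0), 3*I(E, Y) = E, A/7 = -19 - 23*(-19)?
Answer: 8494/3 ≈ 2831.3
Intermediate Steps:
A = 2926 (A = 7*(-19 - 23*(-19)) = 7*(-19 + 437) = 7*418 = 2926)
I(E, Y) = E/3
C = -8 (C = 2*(-4) = -8)
Z = 260/3 (Z = (10*(-13))*((⅓)*(-2)) = -130*(-⅔) = 260/3 ≈ 86.667)
(C + A) - Z = (-8 + 2926) - 1*260/3 = 2918 - 260/3 = 8494/3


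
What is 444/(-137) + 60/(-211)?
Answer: -101904/28907 ≈ -3.5252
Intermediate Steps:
444/(-137) + 60/(-211) = 444*(-1/137) + 60*(-1/211) = -444/137 - 60/211 = -101904/28907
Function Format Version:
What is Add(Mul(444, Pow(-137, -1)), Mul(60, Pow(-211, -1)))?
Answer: Rational(-101904, 28907) ≈ -3.5252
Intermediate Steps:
Add(Mul(444, Pow(-137, -1)), Mul(60, Pow(-211, -1))) = Add(Mul(444, Rational(-1, 137)), Mul(60, Rational(-1, 211))) = Add(Rational(-444, 137), Rational(-60, 211)) = Rational(-101904, 28907)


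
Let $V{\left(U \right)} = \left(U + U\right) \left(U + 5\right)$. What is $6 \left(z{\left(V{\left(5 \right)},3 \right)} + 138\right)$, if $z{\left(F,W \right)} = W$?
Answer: $846$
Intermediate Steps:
$V{\left(U \right)} = 2 U \left(5 + U\right)$
$6 \left(z{\left(V{\left(5 \right)},3 \right)} + 138\right) = 6 \left(3 + 138\right) = 6 \cdot 141 = 846$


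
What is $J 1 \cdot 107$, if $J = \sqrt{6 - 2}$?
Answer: $214$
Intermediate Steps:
$J = 2$ ($J = \sqrt{4} = 2$)
$J 1 \cdot 107 = 2 \cdot 1 \cdot 107 = 2 \cdot 107 = 214$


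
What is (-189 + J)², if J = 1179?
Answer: 980100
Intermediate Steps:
(-189 + J)² = (-189 + 1179)² = 990² = 980100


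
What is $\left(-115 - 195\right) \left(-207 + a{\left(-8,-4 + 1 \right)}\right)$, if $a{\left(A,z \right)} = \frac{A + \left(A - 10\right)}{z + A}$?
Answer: $\frac{697810}{11} \approx 63437.0$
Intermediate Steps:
$a{\left(A,z \right)} = \frac{-10 + 2 A}{A + z}$ ($a{\left(A,z \right)} = \frac{A + \left(-10 + A\right)}{A + z} = \frac{-10 + 2 A}{A + z}$)
$\left(-115 - 195\right) \left(-207 + a{\left(-8,-4 + 1 \right)}\right) = \left(-115 - 195\right) \left(-207 + \frac{2 \left(-5 - 8\right)}{-8 + \left(-4 + 1\right)}\right) = - 310 \left(-207 + 2 \frac{1}{-8 - 3} \left(-13\right)\right) = - 310 \left(-207 + 2 \frac{1}{-11} \left(-13\right)\right) = - 310 \left(-207 + 2 \left(- \frac{1}{11}\right) \left(-13\right)\right) = - 310 \left(-207 + \frac{26}{11}\right) = \left(-310\right) \left(- \frac{2251}{11}\right) = \frac{697810}{11}$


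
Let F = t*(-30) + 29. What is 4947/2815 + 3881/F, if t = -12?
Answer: 12849398/1095035 ≈ 11.734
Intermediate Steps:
F = 389 (F = -12*(-30) + 29 = 360 + 29 = 389)
4947/2815 + 3881/F = 4947/2815 + 3881/389 = 12849398/1095035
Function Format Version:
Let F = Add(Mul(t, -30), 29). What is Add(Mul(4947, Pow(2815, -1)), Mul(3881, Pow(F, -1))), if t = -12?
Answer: Rational(12849398, 1095035) ≈ 11.734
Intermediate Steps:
F = 389 (F = Add(Mul(-12, -30), 29) = Add(360, 29) = 389)
Add(Mul(4947, Pow(2815, -1)), Mul(3881, Pow(F, -1))) = Add(Mul(4947, Pow(2815, -1)), Mul(3881, Pow(389, -1))) = Add(Mul(4947, Rational(1, 2815)), Mul(3881, Rational(1, 389))) = Add(Rational(4947, 2815), Rational(3881, 389)) = Rational(12849398, 1095035)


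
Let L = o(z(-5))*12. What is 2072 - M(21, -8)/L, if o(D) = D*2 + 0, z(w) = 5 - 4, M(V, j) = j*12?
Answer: 2076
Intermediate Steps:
M(V, j) = 12*j
z(w) = 1
o(D) = 2*D (o(D) = 2*D + 0 = 2*D)
L = 24 (L = (2*1)*12 = 2*12 = 24)
2072 - M(21, -8)/L = 2072 - 12*(-8)/24 = 2072 - (-96)/24 = 2072 - 1*(-4) = 2072 + 4 = 2076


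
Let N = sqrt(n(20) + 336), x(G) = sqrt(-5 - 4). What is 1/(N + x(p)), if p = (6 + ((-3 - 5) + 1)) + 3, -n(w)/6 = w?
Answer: 1/(3*(I + 2*sqrt(6))) ≈ 0.06532 - 0.013333*I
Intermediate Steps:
n(w) = -6*w
p = 2 (p = (6 + (-8 + 1)) + 3 = (6 - 7) + 3 = -1 + 3 = 2)
x(G) = 3*I (x(G) = sqrt(-9) = 3*I)
N = 6*sqrt(6) (N = sqrt(-6*20 + 336) = sqrt(-120 + 336) = sqrt(216) = 6*sqrt(6) ≈ 14.697)
1/(N + x(p)) = 1/(6*sqrt(6) + 3*I) = 1/(3*I + 6*sqrt(6))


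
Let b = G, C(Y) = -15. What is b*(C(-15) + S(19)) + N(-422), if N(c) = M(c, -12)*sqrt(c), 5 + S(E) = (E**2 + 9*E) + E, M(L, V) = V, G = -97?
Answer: -51507 - 12*I*sqrt(422) ≈ -51507.0 - 246.51*I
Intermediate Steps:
S(E) = -5 + E**2 + 10*E (S(E) = -5 + ((E**2 + 9*E) + E) = -5 + (E**2 + 10*E) = -5 + E**2 + 10*E)
b = -97
N(c) = -12*sqrt(c)
b*(C(-15) + S(19)) + N(-422) = -97*(-15 + (-5 + 19**2 + 10*19)) - 12*I*sqrt(422) = -97*(-15 + (-5 + 361 + 190)) - 12*I*sqrt(422) = -97*(-15 + 546) - 12*I*sqrt(422) = -97*531 - 12*I*sqrt(422) = -51507 - 12*I*sqrt(422)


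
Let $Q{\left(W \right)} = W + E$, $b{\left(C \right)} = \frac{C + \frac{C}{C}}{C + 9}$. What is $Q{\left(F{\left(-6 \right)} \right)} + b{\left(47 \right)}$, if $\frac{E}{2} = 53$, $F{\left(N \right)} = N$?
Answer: $\frac{706}{7} \approx 100.86$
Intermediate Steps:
$E = 106$ ($E = 2 \cdot 53 = 106$)
$b{\left(C \right)} = \frac{1 + C}{9 + C}$ ($b{\left(C \right)} = \frac{C + 1}{9 + C} = \frac{1 + C}{9 + C}$)
$Q{\left(W \right)} = 106 + W$ ($Q{\left(W \right)} = W + 106 = 106 + W$)
$Q{\left(F{\left(-6 \right)} \right)} + b{\left(47 \right)} = \left(106 - 6\right) + \frac{1 + 47}{9 + 47} = 100 + \frac{1}{56} \cdot 48 = 100 + \frac{6}{7} = \frac{706}{7}$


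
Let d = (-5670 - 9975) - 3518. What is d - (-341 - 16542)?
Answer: -2280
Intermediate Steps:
d = -19163 (d = -15645 - 3518 = -19163)
d - (-341 - 16542) = -19163 - (-341 - 16542) = -19163 - 1*(-16883) = -19163 + 16883 = -2280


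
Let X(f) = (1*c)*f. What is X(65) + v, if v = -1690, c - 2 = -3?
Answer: -1755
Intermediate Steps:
c = -1 (c = 2 - 3 = -1)
X(f) = -f (X(f) = (1*(-1))*f = -f)
X(65) + v = -1*65 - 1690 = -65 - 1690 = -1755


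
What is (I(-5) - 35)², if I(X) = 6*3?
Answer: 289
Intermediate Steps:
I(X) = 18
(I(-5) - 35)² = (18 - 35)² = (-17)² = 289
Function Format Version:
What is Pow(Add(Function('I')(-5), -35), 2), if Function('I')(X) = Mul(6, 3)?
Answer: 289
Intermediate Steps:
Function('I')(X) = 18
Pow(Add(Function('I')(-5), -35), 2) = Pow(Add(18, -35), 2) = Pow(-17, 2) = 289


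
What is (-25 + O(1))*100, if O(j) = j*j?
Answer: -2400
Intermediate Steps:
O(j) = j²
(-25 + O(1))*100 = (-25 + 1²)*100 = (-25 + 1)*100 = -24*100 = -2400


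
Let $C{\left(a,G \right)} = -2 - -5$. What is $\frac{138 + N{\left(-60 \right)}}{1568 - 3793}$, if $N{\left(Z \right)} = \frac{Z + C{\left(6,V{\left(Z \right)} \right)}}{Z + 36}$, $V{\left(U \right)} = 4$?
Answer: $- \frac{1123}{17800} \approx -0.06309$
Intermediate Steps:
$C{\left(a,G \right)} = 3$ ($C{\left(a,G \right)} = -2 + 5 = 3$)
$N{\left(Z \right)} = \frac{3 + Z}{36 + Z}$ ($N{\left(Z \right)} = \frac{Z + 3}{Z + 36} = \frac{3 + Z}{36 + Z}$)
$\frac{138 + N{\left(-60 \right)}}{1568 - 3793} = \frac{138 + \frac{3 - 60}{36 - 60}}{1568 - 3793} = \frac{138 + \frac{1}{-24} \left(-57\right)}{-2225} = \left(138 - - \frac{19}{8}\right) \left(- \frac{1}{2225}\right) = \left(138 + \frac{19}{8}\right) \left(- \frac{1}{2225}\right) = \frac{1123}{8} \left(- \frac{1}{2225}\right) = - \frac{1123}{17800}$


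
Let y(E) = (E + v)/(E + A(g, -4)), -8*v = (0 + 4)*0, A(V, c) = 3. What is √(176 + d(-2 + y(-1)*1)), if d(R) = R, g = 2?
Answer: √694/2 ≈ 13.172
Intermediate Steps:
v = 0 (v = -(0 + 4)*0/8 = -0/2 = -⅛*0 = 0)
y(E) = E/(3 + E) (y(E) = (E + 0)/(E + 3) = E/(3 + E))
√(176 + d(-2 + y(-1)*1)) = √(176 + (-2 - 1/(3 - 1)*1)) = √(176 + (-2 - 1/2*1)) = √(176 + (-2 - 1*½*1)) = √(176 + (-2 - ½*1)) = √(176 + (-2 - ½)) = √(176 - 5/2) = √(347/2) = √694/2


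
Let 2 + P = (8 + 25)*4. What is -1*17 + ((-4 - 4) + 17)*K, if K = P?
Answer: 1153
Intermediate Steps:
P = 130 (P = -2 + (8 + 25)*4 = -2 + 33*4 = -2 + 132 = 130)
K = 130
-1*17 + ((-4 - 4) + 17)*K = -1*17 + ((-4 - 4) + 17)*130 = -17 + (-8 + 17)*130 = -17 + 9*130 = -17 + 1170 = 1153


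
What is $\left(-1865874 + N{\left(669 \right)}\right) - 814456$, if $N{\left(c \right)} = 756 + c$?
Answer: $-2678905$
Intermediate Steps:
$\left(-1865874 + N{\left(669 \right)}\right) - 814456 = \left(-1865874 + \left(756 + 669\right)\right) - 814456 = \left(-1865874 + 1425\right) - 814456 = -1864449 - 814456 = -2678905$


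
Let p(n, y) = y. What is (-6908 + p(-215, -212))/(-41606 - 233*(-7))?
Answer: 1424/7995 ≈ 0.17811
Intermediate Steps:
(-6908 + p(-215, -212))/(-41606 - 233*(-7)) = (-6908 - 212)/(-41606 - 233*(-7)) = -7120/(-41606 + 1631) = -7120/(-39975) = -7120*(-1/39975) = 1424/7995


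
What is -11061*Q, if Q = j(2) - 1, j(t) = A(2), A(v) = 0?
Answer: 11061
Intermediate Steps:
j(t) = 0
Q = -1 (Q = 0 - 1 = -1)
-11061*Q = -11061*(-1) = 11061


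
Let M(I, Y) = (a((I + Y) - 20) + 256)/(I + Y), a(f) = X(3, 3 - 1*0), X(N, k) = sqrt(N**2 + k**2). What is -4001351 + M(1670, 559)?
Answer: -8919011123/2229 + sqrt(2)/743 ≈ -4.0014e+6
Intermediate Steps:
a(f) = 3*sqrt(2) (a(f) = sqrt(3**2 + (3 - 1*0)**2) = sqrt(9 + (3 + 0)**2) = sqrt(9 + 3**2) = sqrt(9 + 9) = sqrt(18) = 3*sqrt(2))
M(I, Y) = (256 + 3*sqrt(2))/(I + Y) (M(I, Y) = (3*sqrt(2) + 256)/(I + Y) = (256 + 3*sqrt(2))/(I + Y))
-4001351 + M(1670, 559) = -4001351 + (256 + 3*sqrt(2))/(1670 + 559) = -4001351 + (256 + 3*sqrt(2))/2229 = -4001351 + (256/2229 + sqrt(2)/743) = -8919011123/2229 + sqrt(2)/743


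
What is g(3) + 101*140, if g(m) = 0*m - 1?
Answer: 14139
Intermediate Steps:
g(m) = -1 (g(m) = 0 - 1 = -1)
g(3) + 101*140 = -1 + 101*140 = -1 + 14140 = 14139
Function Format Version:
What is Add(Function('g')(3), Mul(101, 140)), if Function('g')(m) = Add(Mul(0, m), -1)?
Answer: 14139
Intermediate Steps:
Function('g')(m) = -1 (Function('g')(m) = Add(0, -1) = -1)
Add(Function('g')(3), Mul(101, 140)) = Add(-1, Mul(101, 140)) = Add(-1, 14140) = 14139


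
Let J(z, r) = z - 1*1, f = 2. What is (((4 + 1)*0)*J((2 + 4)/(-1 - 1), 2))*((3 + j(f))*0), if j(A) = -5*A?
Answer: 0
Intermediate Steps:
J(z, r) = -1 + z (J(z, r) = z - 1 = -1 + z)
(((4 + 1)*0)*J((2 + 4)/(-1 - 1), 2))*((3 + j(f))*0) = (((4 + 1)*0)*(-1 + (2 + 4)/(-1 - 1)))*((3 - 5*2)*0) = ((5*0)*(-1 + 6/(-2)))*((3 - 10)*0) = (0*(-1 + 6*(-½)))*(-7*0) = (0*(-1 - 3))*0 = (0*(-4))*0 = 0*0 = 0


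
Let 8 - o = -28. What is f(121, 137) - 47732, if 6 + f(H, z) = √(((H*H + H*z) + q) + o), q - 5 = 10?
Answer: -47738 + √31269 ≈ -47561.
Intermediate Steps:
q = 15 (q = 5 + 10 = 15)
o = 36 (o = 8 - 1*(-28) = 8 + 28 = 36)
f(H, z) = -6 + √(51 + H² + H*z) (f(H, z) = -6 + √(((H*H + H*z) + 15) + 36) = -6 + √(((H² + H*z) + 15) + 36) = -6 + √((15 + H² + H*z) + 36) = -6 + √(51 + H² + H*z))
f(121, 137) - 47732 = (-6 + √(51 + 121² + 121*137)) - 47732 = (-6 + √(51 + 14641 + 16577)) - 47732 = (-6 + √31269) - 47732 = -47738 + √31269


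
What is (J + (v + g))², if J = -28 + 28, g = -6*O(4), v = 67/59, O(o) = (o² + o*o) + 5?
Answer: 169806961/3481 ≈ 48781.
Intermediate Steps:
O(o) = 5 + 2*o² (O(o) = (o² + o²) + 5 = 2*o² + 5 = 5 + 2*o²)
v = 67/59 (v = 67*(1/59) = 67/59 ≈ 1.1356)
g = -222 (g = -6*(5 + 2*4²) = -6*(5 + 2*16) = -6*(5 + 32) = -6*37 = -222)
J = 0
(J + (v + g))² = (0 + (67/59 - 222))² = (0 - 13031/59)² = (-13031/59)² = 169806961/3481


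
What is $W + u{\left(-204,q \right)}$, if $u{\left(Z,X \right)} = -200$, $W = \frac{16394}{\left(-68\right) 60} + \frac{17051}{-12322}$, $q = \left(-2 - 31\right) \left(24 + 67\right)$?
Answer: $- \frac{2581581737}{12568440} \approx -205.4$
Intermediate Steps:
$q = -3003$ ($q = \left(-33\right) 91 = -3003$)
$W = - \frac{67893737}{12568440}$ ($W = \frac{16394}{-4080} + 17051 \left(- \frac{1}{12322}\right) = 16394 \left(- \frac{1}{4080}\right) - \frac{17051}{12322} = - \frac{8197}{2040} - \frac{17051}{12322} = - \frac{67893737}{12568440} \approx -5.4019$)
$W + u{\left(-204,q \right)} = - \frac{67893737}{12568440} - 200 = - \frac{2581581737}{12568440}$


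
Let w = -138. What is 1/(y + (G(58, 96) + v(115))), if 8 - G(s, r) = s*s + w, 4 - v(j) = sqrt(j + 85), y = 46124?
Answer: 4291/184126790 + sqrt(2)/184126790 ≈ 2.3312e-5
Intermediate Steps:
v(j) = 4 - sqrt(85 + j) (v(j) = 4 - sqrt(j + 85) = 4 - sqrt(85 + j))
G(s, r) = 146 - s**2 (G(s, r) = 8 - (s*s - 138) = 8 - (s**2 - 138) = 8 - (-138 + s**2) = 8 + (138 - s**2) = 146 - s**2)
1/(y + (G(58, 96) + v(115))) = 1/(46124 + ((146 - 1*58**2) + (4 - sqrt(85 + 115)))) = 1/(46124 + ((146 - 1*3364) + (4 - sqrt(200)))) = 1/(46124 + ((146 - 3364) + (4 - 10*sqrt(2)))) = 1/(46124 + (-3218 + (4 - 10*sqrt(2)))) = 1/(46124 + (-3214 - 10*sqrt(2))) = 1/(42910 - 10*sqrt(2))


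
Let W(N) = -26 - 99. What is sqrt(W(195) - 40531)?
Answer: 44*I*sqrt(21) ≈ 201.63*I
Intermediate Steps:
W(N) = -125
sqrt(W(195) - 40531) = sqrt(-125 - 40531) = sqrt(-40656) = 44*I*sqrt(21)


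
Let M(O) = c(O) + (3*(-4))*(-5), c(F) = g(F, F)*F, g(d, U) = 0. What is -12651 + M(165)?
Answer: -12591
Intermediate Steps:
c(F) = 0 (c(F) = 0*F = 0)
M(O) = 60 (M(O) = 0 + (3*(-4))*(-5) = 0 - 12*(-5) = 0 + 60 = 60)
-12651 + M(165) = -12651 + 60 = -12591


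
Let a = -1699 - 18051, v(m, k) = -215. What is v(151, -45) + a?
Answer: -19965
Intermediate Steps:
a = -19750
v(151, -45) + a = -215 - 19750 = -19965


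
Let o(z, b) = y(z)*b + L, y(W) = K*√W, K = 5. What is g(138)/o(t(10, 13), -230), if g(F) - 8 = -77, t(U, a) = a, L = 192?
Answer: 3312/4288909 + 39675*√13/8577818 ≈ 0.017449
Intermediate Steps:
y(W) = 5*√W
o(z, b) = 192 + 5*b*√z (o(z, b) = (5*√z)*b + 192 = 5*b*√z + 192 = 192 + 5*b*√z)
g(F) = -69 (g(F) = 8 - 77 = -69)
g(138)/o(t(10, 13), -230) = -69/(192 + 5*(-230)*√13) = -69/(192 - 1150*√13)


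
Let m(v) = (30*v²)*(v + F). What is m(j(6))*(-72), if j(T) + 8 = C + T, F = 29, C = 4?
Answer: -267840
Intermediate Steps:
j(T) = -4 + T (j(T) = -8 + (4 + T) = -4 + T)
m(v) = 30*v²*(29 + v) (m(v) = (30*v²)*(v + 29) = (30*v²)*(29 + v) = 30*v²*(29 + v))
m(j(6))*(-72) = (30*(-4 + 6)²*(29 + (-4 + 6)))*(-72) = (30*2²*(29 + 2))*(-72) = (30*4*31)*(-72) = 3720*(-72) = -267840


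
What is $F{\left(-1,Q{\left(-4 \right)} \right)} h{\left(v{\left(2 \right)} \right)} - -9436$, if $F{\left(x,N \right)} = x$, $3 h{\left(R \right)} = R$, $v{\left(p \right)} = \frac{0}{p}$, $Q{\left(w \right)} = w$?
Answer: $9436$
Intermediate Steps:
$v{\left(p \right)} = 0$
$h{\left(R \right)} = \frac{R}{3}$
$F{\left(-1,Q{\left(-4 \right)} \right)} h{\left(v{\left(2 \right)} \right)} - -9436 = - \frac{0}{3} - -9436 = \left(-1\right) 0 + 9436 = 0 + 9436 = 9436$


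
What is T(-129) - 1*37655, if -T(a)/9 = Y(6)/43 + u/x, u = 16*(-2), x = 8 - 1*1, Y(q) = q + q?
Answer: -11322527/301 ≈ -37616.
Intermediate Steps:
Y(q) = 2*q
x = 7 (x = 8 - 1 = 7)
u = -32
T(a) = 11628/301 (T(a) = -9*((2*6)/43 - 32/7) = -9*(12*(1/43) - 32*⅐) = -9*(12/43 - 32/7) = -9*(-1292/301) = 11628/301)
T(-129) - 1*37655 = 11628/301 - 1*37655 = 11628/301 - 37655 = -11322527/301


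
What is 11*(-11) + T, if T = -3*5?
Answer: -136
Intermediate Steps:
T = -15
11*(-11) + T = 11*(-11) - 15 = -121 - 15 = -136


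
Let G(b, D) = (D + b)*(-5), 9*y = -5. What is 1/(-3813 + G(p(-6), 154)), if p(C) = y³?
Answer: -729/3340382 ≈ -0.00021824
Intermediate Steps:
y = -5/9 (y = (⅑)*(-5) = -5/9 ≈ -0.55556)
p(C) = -125/729 (p(C) = (-5/9)³ = -125/729)
G(b, D) = -5*D - 5*b
1/(-3813 + G(p(-6), 154)) = 1/(-3813 + (-5*154 - 5*(-125/729))) = 1/(-3813 + (-770 + 625/729)) = 1/(-3813 - 560705/729) = 1/(-3340382/729) = -729/3340382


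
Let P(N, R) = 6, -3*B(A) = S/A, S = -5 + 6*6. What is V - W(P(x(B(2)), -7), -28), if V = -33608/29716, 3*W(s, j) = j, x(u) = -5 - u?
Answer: 182806/22287 ≈ 8.2024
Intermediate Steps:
S = 31 (S = -5 + 36 = 31)
B(A) = -31/(3*A)
W(s, j) = j/3
V = -8402/7429 (V = -33608*1/29716 = -8402/7429 ≈ -1.1310)
V - W(P(x(B(2)), -7), -28) = -8402/7429 - (-28)/3 = -8402/7429 - 1*(-28/3) = -8402/7429 + 28/3 = 182806/22287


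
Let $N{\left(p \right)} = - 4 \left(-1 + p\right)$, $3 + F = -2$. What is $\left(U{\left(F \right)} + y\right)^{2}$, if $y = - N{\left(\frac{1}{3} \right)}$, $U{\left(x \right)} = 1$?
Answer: $\frac{25}{9} \approx 2.7778$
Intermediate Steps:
$F = -5$ ($F = -3 - 2 = -5$)
$N{\left(p \right)} = 4 - 4 p$
$y = - \frac{8}{3}$ ($y = - (4 - \frac{4}{3}) = \left(-1\right) \frac{8}{3} = - \frac{8}{3} \approx -2.6667$)
$\left(U{\left(F \right)} + y\right)^{2} = \left(1 - \frac{8}{3}\right)^{2} = \left(- \frac{5}{3}\right)^{2} = \frac{25}{9}$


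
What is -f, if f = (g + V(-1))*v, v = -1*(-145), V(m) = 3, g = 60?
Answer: -9135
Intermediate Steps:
v = 145
f = 9135 (f = (60 + 3)*145 = 63*145 = 9135)
-f = -1*9135 = -9135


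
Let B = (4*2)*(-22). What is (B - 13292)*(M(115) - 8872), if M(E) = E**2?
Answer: -58626204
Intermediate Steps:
B = -176 (B = 8*(-22) = -176)
(B - 13292)*(M(115) - 8872) = (-176 - 13292)*(115**2 - 8872) = -13468*(13225 - 8872) = -13468*4353 = -58626204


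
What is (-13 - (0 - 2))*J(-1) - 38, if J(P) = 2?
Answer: -60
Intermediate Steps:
(-13 - (0 - 2))*J(-1) - 38 = (-13 - (0 - 2))*2 - 38 = (-13 - (-2))*2 - 38 = (-13 - 1*(-2))*2 - 38 = (-13 + 2)*2 - 38 = -11*2 - 38 = -22 - 38 = -60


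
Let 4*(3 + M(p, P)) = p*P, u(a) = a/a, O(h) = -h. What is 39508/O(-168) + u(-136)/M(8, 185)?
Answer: 517843/2202 ≈ 235.17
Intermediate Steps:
u(a) = 1
M(p, P) = -3 + P*p/4 (M(p, P) = -3 + (p*P)/4 = -3 + (P*p)/4 = -3 + P*p/4)
39508/O(-168) + u(-136)/M(8, 185) = 39508/((-1*(-168))) + 1/(-3 + (¼)*185*8) = 39508/168 + 1/(-3 + 370) = 39508*(1/168) + 1/367 = 1411/6 + 1*(1/367) = 1411/6 + 1/367 = 517843/2202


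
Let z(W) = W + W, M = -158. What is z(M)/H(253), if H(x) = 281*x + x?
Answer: -158/35673 ≈ -0.0044291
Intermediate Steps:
z(W) = 2*W
H(x) = 282*x
z(M)/H(253) = (2*(-158))/((282*253)) = -316/71346 = -316*1/71346 = -158/35673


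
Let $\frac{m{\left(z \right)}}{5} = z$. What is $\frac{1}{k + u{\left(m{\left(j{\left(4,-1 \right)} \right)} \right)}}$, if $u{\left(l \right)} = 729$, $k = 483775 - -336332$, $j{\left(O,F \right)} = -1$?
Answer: $\frac{1}{820836} \approx 1.2183 \cdot 10^{-6}$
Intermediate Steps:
$m{\left(z \right)} = 5 z$
$k = 820107$ ($k = 483775 + 336332 = 820107$)
$\frac{1}{k + u{\left(m{\left(j{\left(4,-1 \right)} \right)} \right)}} = \frac{1}{820107 + 729} = \frac{1}{820836}$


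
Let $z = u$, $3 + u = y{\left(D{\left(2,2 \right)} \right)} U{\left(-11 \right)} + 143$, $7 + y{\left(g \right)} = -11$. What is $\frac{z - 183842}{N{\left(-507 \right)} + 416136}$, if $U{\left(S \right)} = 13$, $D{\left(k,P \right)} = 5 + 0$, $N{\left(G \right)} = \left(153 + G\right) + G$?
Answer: $- \frac{61312}{138425} \approx -0.44293$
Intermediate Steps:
$N{\left(G \right)} = 153 + 2 G$
$D{\left(k,P \right)} = 5$
$y{\left(g \right)} = -18$ ($y{\left(g \right)} = -7 - 11 = -18$)
$u = -94$ ($u = -3 + \left(\left(-18\right) 13 + 143\right) = -3 + \left(-234 + 143\right) = -3 - 91 = -94$)
$z = -94$
$\frac{z - 183842}{N{\left(-507 \right)} + 416136} = \frac{-94 - 183842}{\left(153 + 2 \left(-507\right)\right) + 416136} = - \frac{183936}{\left(153 - 1014\right) + 416136} = - \frac{183936}{-861 + 416136} = - \frac{183936}{415275} = \left(-183936\right) \frac{1}{415275} = - \frac{61312}{138425}$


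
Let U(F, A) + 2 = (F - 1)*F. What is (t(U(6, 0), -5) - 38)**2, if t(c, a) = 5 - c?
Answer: 3721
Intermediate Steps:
U(F, A) = -2 + F*(-1 + F) (U(F, A) = -2 + (F - 1)*F = -2 + (-1 + F)*F = -2 + F*(-1 + F))
(t(U(6, 0), -5) - 38)**2 = ((5 - (-2 + 6**2 - 1*6)) - 38)**2 = ((5 - (-2 + 36 - 6)) - 38)**2 = ((5 - 1*28) - 38)**2 = ((5 - 28) - 38)**2 = (-23 - 38)**2 = (-61)**2 = 3721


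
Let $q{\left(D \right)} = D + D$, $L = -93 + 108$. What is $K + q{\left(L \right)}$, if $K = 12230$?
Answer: $12260$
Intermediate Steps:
$L = 15$
$q{\left(D \right)} = 2 D$
$K + q{\left(L \right)} = 12230 + 2 \cdot 15 = 12230 + 30 = 12260$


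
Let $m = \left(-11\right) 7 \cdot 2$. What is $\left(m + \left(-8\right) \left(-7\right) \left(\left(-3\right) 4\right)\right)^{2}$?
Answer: $682276$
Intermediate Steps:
$m = -154$ ($m = \left(-77\right) 2 = -154$)
$\left(m + \left(-8\right) \left(-7\right) \left(\left(-3\right) 4\right)\right)^{2} = \left(-154 + \left(-8\right) \left(-7\right) \left(\left(-3\right) 4\right)\right)^{2} = \left(-154 + 56 \left(-12\right)\right)^{2} = \left(-154 - 672\right)^{2} = \left(-826\right)^{2} = 682276$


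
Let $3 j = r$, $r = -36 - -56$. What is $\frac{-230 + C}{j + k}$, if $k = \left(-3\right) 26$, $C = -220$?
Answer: $\frac{675}{107} \approx 6.3084$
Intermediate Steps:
$r = 20$ ($r = -36 + 56 = 20$)
$k = -78$
$j = \frac{20}{3}$ ($j = \frac{1}{3} \cdot 20 = \frac{20}{3} \approx 6.6667$)
$\frac{-230 + C}{j + k} = \frac{-230 - 220}{\frac{20}{3} - 78} = - \frac{450}{- \frac{214}{3}} = \left(-450\right) \left(- \frac{3}{214}\right) = \frac{675}{107}$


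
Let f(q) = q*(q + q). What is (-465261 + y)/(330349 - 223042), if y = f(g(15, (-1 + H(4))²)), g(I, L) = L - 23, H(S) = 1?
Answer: -464203/107307 ≈ -4.3259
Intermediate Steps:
g(I, L) = -23 + L
f(q) = 2*q² (f(q) = q*(2*q) = 2*q²)
y = 1058 (y = 2*(-23 + (-1 + 1)²)² = 2*(-23 + 0²)² = 2*(-23 + 0)² = 2*(-23)² = 2*529 = 1058)
(-465261 + y)/(330349 - 223042) = (-465261 + 1058)/(330349 - 223042) = -464203/107307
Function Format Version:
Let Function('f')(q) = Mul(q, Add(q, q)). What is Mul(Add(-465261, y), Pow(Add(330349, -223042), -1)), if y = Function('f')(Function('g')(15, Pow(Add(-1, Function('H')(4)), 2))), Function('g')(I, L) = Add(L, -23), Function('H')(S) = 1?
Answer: Rational(-464203, 107307) ≈ -4.3259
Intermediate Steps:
Function('g')(I, L) = Add(-23, L)
Function('f')(q) = Mul(2, Pow(q, 2)) (Function('f')(q) = Mul(q, Mul(2, q)) = Mul(2, Pow(q, 2)))
y = 1058 (y = Mul(2, Pow(Add(-23, Pow(Add(-1, 1), 2)), 2)) = Mul(2, Pow(Add(-23, Pow(0, 2)), 2)) = Mul(2, Pow(Add(-23, 0), 2)) = Mul(2, Pow(-23, 2)) = Mul(2, 529) = 1058)
Mul(Add(-465261, y), Pow(Add(330349, -223042), -1)) = Mul(Add(-465261, 1058), Pow(Add(330349, -223042), -1)) = Mul(-464203, Pow(107307, -1)) = Mul(-464203, Rational(1, 107307)) = Rational(-464203, 107307)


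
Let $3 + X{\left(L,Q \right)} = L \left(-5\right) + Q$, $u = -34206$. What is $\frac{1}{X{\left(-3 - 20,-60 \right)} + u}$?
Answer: $- \frac{1}{34154} \approx -2.9279 \cdot 10^{-5}$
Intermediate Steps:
$X{\left(L,Q \right)} = -3 + Q - 5 L$ ($X{\left(L,Q \right)} = -3 + \left(L \left(-5\right) + Q\right) = -3 - \left(- Q + 5 L\right) = -3 + Q - 5 L$)
$\frac{1}{X{\left(-3 - 20,-60 \right)} + u} = \frac{1}{\left(-3 - 60 - 5 \left(-3 - 20\right)\right) - 34206} = \frac{1}{\left(-3 - 60 - -115\right) - 34206} = \frac{1}{\left(-3 - 60 + 115\right) - 34206} = \frac{1}{52 - 34206} = \frac{1}{-34154} = - \frac{1}{34154}$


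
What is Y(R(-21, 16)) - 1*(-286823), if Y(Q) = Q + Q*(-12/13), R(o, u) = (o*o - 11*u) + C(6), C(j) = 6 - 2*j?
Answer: 3728958/13 ≈ 2.8684e+5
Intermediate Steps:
R(o, u) = -6 + o**2 - 11*u (R(o, u) = (o*o - 11*u) + (6 - 2*6) = (o**2 - 11*u) + (6 - 12) = (o**2 - 11*u) - 6 = -6 + o**2 - 11*u)
Y(Q) = Q/13 (Y(Q) = Q + Q*(-12*1/13) = Q + Q*(-12/13) = Q - 12*Q/13 = Q/13)
Y(R(-21, 16)) - 1*(-286823) = (-6 + (-21)**2 - 11*16)/13 - 1*(-286823) = (-6 + 441 - 176)/13 + 286823 = (1/13)*259 + 286823 = 259/13 + 286823 = 3728958/13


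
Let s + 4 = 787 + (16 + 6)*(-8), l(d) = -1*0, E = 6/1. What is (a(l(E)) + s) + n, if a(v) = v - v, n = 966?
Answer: 1573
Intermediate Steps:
E = 6 (E = 6*1 = 6)
l(d) = 0
a(v) = 0
s = 607 (s = -4 + (787 + (16 + 6)*(-8)) = -4 + (787 + 22*(-8)) = -4 + (787 - 176) = -4 + 611 = 607)
(a(l(E)) + s) + n = (0 + 607) + 966 = 607 + 966 = 1573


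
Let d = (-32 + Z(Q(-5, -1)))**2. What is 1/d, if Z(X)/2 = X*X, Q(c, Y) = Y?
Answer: 1/900 ≈ 0.0011111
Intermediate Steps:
Z(X) = 2*X**2 (Z(X) = 2*(X*X) = 2*X**2)
d = 900 (d = (-32 + 2*(-1)**2)**2 = (-32 + 2*1)**2 = (-32 + 2)**2 = (-30)**2 = 900)
1/d = 1/900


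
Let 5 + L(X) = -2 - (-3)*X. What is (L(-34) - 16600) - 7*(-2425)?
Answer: 266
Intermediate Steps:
L(X) = -7 + 3*X (L(X) = -5 + (-2 - (-3)*X) = -5 + (-2 + 3*X) = -7 + 3*X)
(L(-34) - 16600) - 7*(-2425) = ((-7 + 3*(-34)) - 16600) - 7*(-2425) = ((-7 - 102) - 16600) + 16975 = (-109 - 16600) + 16975 = -16709 + 16975 = 266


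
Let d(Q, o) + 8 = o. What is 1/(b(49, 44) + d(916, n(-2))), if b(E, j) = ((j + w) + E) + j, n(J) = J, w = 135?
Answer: 1/262 ≈ 0.0038168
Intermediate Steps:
d(Q, o) = -8 + o
b(E, j) = 135 + E + 2*j (b(E, j) = ((j + 135) + E) + j = ((135 + j) + E) + j = (135 + E + j) + j = 135 + E + 2*j)
1/(b(49, 44) + d(916, n(-2))) = 1/((135 + 49 + 2*44) + (-8 - 2)) = 1/((135 + 49 + 88) - 10) = 1/(272 - 10) = 1/262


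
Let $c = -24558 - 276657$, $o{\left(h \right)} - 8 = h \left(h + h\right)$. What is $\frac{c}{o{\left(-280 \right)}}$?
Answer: $- \frac{301215}{156808} \approx -1.9209$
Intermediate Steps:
$o{\left(h \right)} = 8 + 2 h^{2}$ ($o{\left(h \right)} = 8 + h \left(h + h\right) = 8 + h 2 h = 8 + 2 h^{2}$)
$c = -301215$
$\frac{c}{o{\left(-280 \right)}} = - \frac{301215}{8 + 2 \left(-280\right)^{2}} = - \frac{301215}{8 + 2 \cdot 78400} = - \frac{301215}{8 + 156800} = - \frac{301215}{156808}$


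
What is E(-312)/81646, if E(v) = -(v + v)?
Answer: 312/40823 ≈ 0.0076428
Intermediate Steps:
E(v) = -2*v
E(-312)/81646 = -2*(-312)/81646 = 624*(1/81646) = 312/40823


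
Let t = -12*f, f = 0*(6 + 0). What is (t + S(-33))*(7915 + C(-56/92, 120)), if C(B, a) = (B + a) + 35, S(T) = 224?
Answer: 41573504/23 ≈ 1.8075e+6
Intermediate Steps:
f = 0 (f = 0*6 = 0)
C(B, a) = 35 + B + a
t = 0 (t = -12*0 = 0)
(t + S(-33))*(7915 + C(-56/92, 120)) = (0 + 224)*(7915 + (35 - 56/92 + 120)) = 224*(7915 + (35 - 56*1/92 + 120)) = 224*(7915 + (35 - 14/23 + 120)) = 224*(7915 + 3551/23) = 224*(185596/23) = 41573504/23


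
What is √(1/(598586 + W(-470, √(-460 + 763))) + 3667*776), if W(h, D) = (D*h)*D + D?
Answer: √(1298090776193 + 2845592*√303)/√(456176 + √303) ≈ 1686.9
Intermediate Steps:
W(h, D) = D + h*D² (W(h, D) = h*D² + D = D + h*D²)
√(1/(598586 + W(-470, √(-460 + 763))) + 3667*776) = √(1/(598586 + √(-460 + 763)*(1 + √(-460 + 763)*(-470))) + 3667*776) = √(1/(598586 + √303*(1 + √303*(-470))) + 2845592) = √(1/(598586 + √303*(1 - 470*√303)) + 2845592) = √(2845592 + 1/(598586 + √303*(1 - 470*√303)))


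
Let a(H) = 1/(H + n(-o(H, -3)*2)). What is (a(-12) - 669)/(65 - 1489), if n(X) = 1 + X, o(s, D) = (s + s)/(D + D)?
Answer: 1589/3382 ≈ 0.46984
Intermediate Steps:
o(s, D) = s/D (o(s, D) = (2*s)/((2*D)) = (2*s)*(1/(2*D)) = s/D)
a(H) = 1/(1 + 5*H/3) (a(H) = 1/(H + (1 - H/(-3)*2)) = 1/(H + (1 - H*(-1)/3*2)) = 1/(H + (1 - (-1)*H/3*2)) = 1/(H + (1 + (H/3)*2)) = 1/(H + (1 + 2*H/3)) = 1/(1 + 5*H/3))
(a(-12) - 669)/(65 - 1489) = (3/(3 + 5*(-12)) - 669)/(65 - 1489) = (3/(3 - 60) - 669)/(-1424) = (3/(-57) - 669)*(-1/1424) = (3*(-1/57) - 669)*(-1/1424) = (-1/19 - 669)*(-1/1424) = -12712/19*(-1/1424) = 1589/3382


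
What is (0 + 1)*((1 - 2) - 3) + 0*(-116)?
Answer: -4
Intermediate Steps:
(0 + 1)*((1 - 2) - 3) + 0*(-116) = 1*(-1 - 3) + 0 = 1*(-4) + 0 = -4 + 0 = -4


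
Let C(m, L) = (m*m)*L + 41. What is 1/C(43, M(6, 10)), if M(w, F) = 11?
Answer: 1/20380 ≈ 4.9068e-5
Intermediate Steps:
C(m, L) = 41 + L*m**2 (C(m, L) = m**2*L + 41 = L*m**2 + 41 = 41 + L*m**2)
1/C(43, M(6, 10)) = 1/(41 + 11*43**2) = 1/(41 + 11*1849) = 1/(41 + 20339) = 1/20380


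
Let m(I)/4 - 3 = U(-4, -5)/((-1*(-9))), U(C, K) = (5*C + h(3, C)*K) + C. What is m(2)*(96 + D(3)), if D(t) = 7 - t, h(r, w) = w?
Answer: 9200/9 ≈ 1022.2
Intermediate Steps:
U(C, K) = 6*C + C*K (U(C, K) = (5*C + C*K) + C = 6*C + C*K)
m(I) = 92/9 (m(I) = 12 + 4*((-4*(6 - 5))/((-1*(-9)))) = 12 + 4*(-4*1/9) = 12 + 4*(-4*⅑) = 12 + 4*(-4/9) = 12 - 16/9 = 92/9)
m(2)*(96 + D(3)) = 92*(96 + (7 - 1*3))/9 = 92*(96 + (7 - 3))/9 = 92*(96 + 4)/9 = (92/9)*100 = 9200/9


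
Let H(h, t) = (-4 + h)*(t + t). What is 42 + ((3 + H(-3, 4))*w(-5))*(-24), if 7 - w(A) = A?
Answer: 15306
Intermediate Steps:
H(h, t) = 2*t*(-4 + h) (H(h, t) = (-4 + h)*(2*t) = 2*t*(-4 + h))
w(A) = 7 - A
42 + ((3 + H(-3, 4))*w(-5))*(-24) = 42 + ((3 + 2*4*(-4 - 3))*(7 - 1*(-5)))*(-24) = 42 + ((3 + 2*4*(-7))*(7 + 5))*(-24) = 42 + ((3 - 56)*12)*(-24) = 42 - 53*12*(-24) = 42 - 636*(-24) = 42 + 15264 = 15306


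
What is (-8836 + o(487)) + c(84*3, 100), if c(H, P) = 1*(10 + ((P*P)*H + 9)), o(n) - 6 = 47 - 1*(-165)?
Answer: 2511401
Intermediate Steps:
o(n) = 218 (o(n) = 6 + (47 - 1*(-165)) = 6 + (47 + 165) = 6 + 212 = 218)
c(H, P) = 19 + H*P² (c(H, P) = 1*(10 + (P²*H + 9)) = 1*(10 + (H*P² + 9)) = 1*(10 + (9 + H*P²)) = 1*(19 + H*P²) = 19 + H*P²)
(-8836 + o(487)) + c(84*3, 100) = (-8836 + 218) + (19 + (84*3)*100²) = -8618 + (19 + 252*10000) = -8618 + (19 + 2520000) = -8618 + 2520019 = 2511401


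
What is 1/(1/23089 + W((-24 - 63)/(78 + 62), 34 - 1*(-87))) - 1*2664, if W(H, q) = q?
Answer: -7442580191/2793770 ≈ -2664.0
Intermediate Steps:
1/(1/23089 + W((-24 - 63)/(78 + 62), 34 - 1*(-87))) - 1*2664 = 1/(1/23089 + (34 - 1*(-87))) - 1*2664 = 1/(1/23089 + (34 + 87)) - 2664 = 1/(1/23089 + 121) - 2664 = 1/(2793770/23089) - 2664 = 23089/2793770 - 2664 = -7442580191/2793770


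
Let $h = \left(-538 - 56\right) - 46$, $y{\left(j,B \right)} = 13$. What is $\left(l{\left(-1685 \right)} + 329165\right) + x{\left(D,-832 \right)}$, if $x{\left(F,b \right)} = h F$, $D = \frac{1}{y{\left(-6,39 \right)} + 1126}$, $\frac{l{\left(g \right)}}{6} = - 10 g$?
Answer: $\frac{490071195}{1139} \approx 4.3026 \cdot 10^{5}$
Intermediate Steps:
$l{\left(g \right)} = - 60 g$ ($l{\left(g \right)} = 6 \left(- 10 g\right) = - 60 g$)
$D = \frac{1}{1139}$ ($D = \frac{1}{13 + 1126} = \frac{1}{1139} \approx 0.00087796$)
$h = -640$ ($h = -594 - 46 = -640$)
$x{\left(F,b \right)} = - 640 F$
$\left(l{\left(-1685 \right)} + 329165\right) + x{\left(D,-832 \right)} = \left(\left(-60\right) \left(-1685\right) + 329165\right) - \frac{640}{1139} = \left(101100 + 329165\right) - \frac{640}{1139} = 430265 - \frac{640}{1139} = \frac{490071195}{1139}$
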